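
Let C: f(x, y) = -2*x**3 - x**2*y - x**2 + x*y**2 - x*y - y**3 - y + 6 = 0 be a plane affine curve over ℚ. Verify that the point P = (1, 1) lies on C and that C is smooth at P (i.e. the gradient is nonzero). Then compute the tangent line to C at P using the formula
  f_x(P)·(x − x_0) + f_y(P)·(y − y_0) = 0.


Tangent line at P: -10*x - 4*y + 14 = 0.

Step 1: f(1, 1) = 0, so P lies on C.
Step 2: partial derivatives
  f_x(x, y) = -6*x**2 - 2*x*y - 2*x + y**2 - y, f_y(x, y) = -x**2 + 2*x*y - x - 3*y**2 - 1.
  f_x(P) = -10, f_y(P) = -4 (gradient nonzero, so P is smooth).
Step 3: tangent line at P: -10·(x − 1) + -4·(y − 1) = 0.
Expanding: -10*x - 4*y + 14 = 0.


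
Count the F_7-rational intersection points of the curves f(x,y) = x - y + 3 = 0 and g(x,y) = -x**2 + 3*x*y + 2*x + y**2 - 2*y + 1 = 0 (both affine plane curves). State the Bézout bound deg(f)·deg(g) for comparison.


Common zeros: {(4, 0), (5, 1)}; count = 2; Bézout bound = 2.

deg(f) = 1, deg(g) = 2, so Bézout bound = 2.
Scan x ∈ F_7. For each x, list the y ∈ F_7 with f(x, y) ≡ 0 and those with g(x, y) ≡ 0 (mod 7); the common zeros in that column are the intersection.
  x = 0: f ≡ 0 at y ∈ {3}; g ≡ 0 at y ∈ {1}; common: ∅.
  x = 1: f ≡ 0 at y ∈ {4}; g ≡ 0 at y ∈ {3}; common: ∅.
  x = 2: f ≡ 0 at y ∈ {5}; g ≡ 0 at y ∈ ∅; common: ∅.
  x = 3: f ≡ 0 at y ∈ {6}; g ≡ 0 at y ∈ {3, 4}; common: ∅.
  x = 4: f ≡ 0 at y ∈ {0}; g ≡ 0 at y ∈ {0, 4}; common: {0}.
  x = 5: f ≡ 0 at y ∈ {1}; g ≡ 0 at y ∈ {0, 1}; common: {1}.
  x = 6: f ≡ 0 at y ∈ {2}; g ≡ 0 at y ∈ ∅; common: ∅.
Collecting: common zeros = {(4, 0), (5, 1)}, so the count is 2.
Comparison with the Bézout bound: 2 ≤ 2 = deg(f)·deg(g), as expected for curves with no common component (the bound is attained).


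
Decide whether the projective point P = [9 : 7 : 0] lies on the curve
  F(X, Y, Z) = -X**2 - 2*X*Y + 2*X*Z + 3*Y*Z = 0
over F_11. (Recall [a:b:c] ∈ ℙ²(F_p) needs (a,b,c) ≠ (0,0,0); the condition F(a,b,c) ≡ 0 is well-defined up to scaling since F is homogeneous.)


F(9,7,0) ≡ 2 (mod 11); P is NOT on the curve.

Evaluate F(9, 7, 0) term-by-term (mod 11).
  -X**2 ↦ -1·81·1·1 = -81
  -2*X*Y ↦ -2·9·7·1 = -126
  2*X*Z ↦ 2·9·1·0 = 0
  3*Y*Z ↦ 3·1·7·0 = 0
Sum: F(9, 7, 0) = (-81) + (-126) + (0) + (0) = -207.
Reducing mod 11: -207 ≡ 2 (mod 11).
Since F(a, b, c) ≡ 2 ≠ 0 (mod 11), P does NOT lie on the curve.


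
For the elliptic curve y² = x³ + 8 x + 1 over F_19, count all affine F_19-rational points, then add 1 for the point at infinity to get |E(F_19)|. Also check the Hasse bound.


Affine points = {(0, 1), (0, 18), (2, 5), (2, 14), (7, 1), (7, 18), (8, 8), (8, 11), (9, 2), (9, 17), (10, 6), (10, 13), (12, 1), (12, 18), (14, 8), (14, 11), (15, 0), (16, 8), (16, 11), (18, 7), (18, 12)}; affine count = 21; |E(F_19)| = 22.

Discriminant check: Δ ∝ 4a³ + 27b² = 4·8³ + 27·1² = 4·512 + 27·1 ≡ 4 (mod 19). Nonzero ⇒ E is nonsingular.
For each x ∈ F_19, compute rhs = x³ + 8·x + 1 mod 19, then count y ∈ F_19 with y² ≡ rhs.
  x = 0: rhs = 1, matching y values: 1, 18 (2 points).
  x = 1: rhs = 10, matching y values: none (0 points).
  x = 2: rhs = 6, matching y values: 5, 14 (2 points).
  x = 3: rhs = 14, matching y values: none (0 points).
  x = 4: rhs = 2, matching y values: none (0 points).
  x = 5: rhs = 14, matching y values: none (0 points).
  x = 6: rhs = 18, matching y values: none (0 points).
  x = 7: rhs = 1, matching y values: 1, 18 (2 points).
  x = 8: rhs = 7, matching y values: 8, 11 (2 points).
  x = 9: rhs = 4, matching y values: 2, 17 (2 points).
  x = 10: rhs = 17, matching y values: 6, 13 (2 points).
  x = 11: rhs = 14, matching y values: none (0 points).
  x = 12: rhs = 1, matching y values: 1, 18 (2 points).
  x = 13: rhs = 3, matching y values: none (0 points).
  x = 14: rhs = 7, matching y values: 8, 11 (2 points).
  x = 15: rhs = 0, matching y values: 0 (1 points).
  x = 16: rhs = 7, matching y values: 8, 11 (2 points).
  x = 17: rhs = 15, matching y values: none (0 points).
  x = 18: rhs = 11, matching y values: 7, 12 (2 points).
Total affine count: 21.
Full point count |E(F_19)| = 21 + 1 = 22.
Hasse bound: |22 − (19+1)| = |2| = 2 ≤ 2√19 ≈ 8.7178 ✓.


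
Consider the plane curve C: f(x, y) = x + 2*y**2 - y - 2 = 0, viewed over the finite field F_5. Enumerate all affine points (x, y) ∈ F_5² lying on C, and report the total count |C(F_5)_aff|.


Affine F_5-points: {(1, 1), (1, 2), (2, 0), (2, 3), (4, 4)}; count = 5.

For each of the 25 pairs (x, y) ∈ F_5², evaluate f(x, y) mod 5. Record the zeros.
  x = 0: [0↦3, 1↦4, 2↦4, 3↦3, 4↦1]  zeros at y ∈ ∅
  x = 1: [0↦4, 1↦0, 2↦0, 3↦4, 4↦2]  zeros at y ∈ {1, 2}
  x = 2: [0↦0, 1↦1, 2↦1, 3↦0, 4↦3]  zeros at y ∈ {0, 3}
  x = 3: [0↦1, 1↦2, 2↦2, 3↦1, 4↦4]  zeros at y ∈ ∅
  x = 4: [0↦2, 1↦3, 2↦3, 3↦2, 4↦0]  zeros at y ∈ {4}
Collecting zeros: affine points = {(1, 1), (1, 2), (2, 0), (2, 3), (4, 4)}.
Total count |C(F_5)_aff| = 5.


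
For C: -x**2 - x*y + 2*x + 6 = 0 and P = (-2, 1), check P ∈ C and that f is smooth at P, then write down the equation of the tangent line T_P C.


Tangent line at P: 5*x + 2*y + 8 = 0.

Step 1: f(-2, 1) = 0, so P lies on C.
Step 2: partial derivatives
  f_x(x, y) = -2*x - y + 2, f_y(x, y) = -x.
  f_x(P) = 5, f_y(P) = 2 (gradient nonzero, so P is smooth).
Step 3: tangent line at P: 5·(x − -2) + 2·(y − 1) = 0.
Expanding: 5*x + 2*y + 8 = 0.


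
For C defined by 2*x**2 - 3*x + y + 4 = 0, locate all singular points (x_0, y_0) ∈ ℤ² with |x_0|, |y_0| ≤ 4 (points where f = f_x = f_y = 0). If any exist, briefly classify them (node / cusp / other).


No singular points in the scanned grid; C is smooth there.

Compute partial derivatives:
  f_x = 4*x - 3.
  f_y = 1.
f_y = 1 is a nonzero constant, so f_y never vanishes: no point (x, y) can satisfy f = f_x = f_y = 0. In particular no (x, y) ∈ {−4, ..., 4}² is singular; the curve is smooth.


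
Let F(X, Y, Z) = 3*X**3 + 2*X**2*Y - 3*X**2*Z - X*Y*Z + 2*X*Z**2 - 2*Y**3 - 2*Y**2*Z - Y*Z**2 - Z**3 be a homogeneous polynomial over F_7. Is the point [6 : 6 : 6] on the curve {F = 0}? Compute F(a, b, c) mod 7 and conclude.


F(6,6,6) ≡ 3 (mod 7); P is NOT on the curve.

Evaluate F(6, 6, 6) term-by-term (mod 7).
  3*X**3 ↦ 3·216·1·1 = 648
  2*X**2*Y ↦ 2·36·6·1 = 432
  -3*X**2*Z ↦ -3·36·1·6 = -648
  -X*Y*Z ↦ -1·6·6·6 = -216
  2*X*Z**2 ↦ 2·6·1·36 = 432
  -2*Y**3 ↦ -2·1·216·1 = -432
  -2*Y**2*Z ↦ -2·1·36·6 = -432
  -Y*Z**2 ↦ -1·1·6·36 = -216
  -Z**3 ↦ -1·1·1·216 = -216
Sum: F(6, 6, 6) = (648) + (432) + (-648) + (-216) + (432) + (-432) + (-432) + (-216) + (-216) = -648.
Reducing mod 7: -648 ≡ 3 (mod 7).
Since F(a, b, c) ≡ 3 ≠ 0 (mod 7), P does NOT lie on the curve.


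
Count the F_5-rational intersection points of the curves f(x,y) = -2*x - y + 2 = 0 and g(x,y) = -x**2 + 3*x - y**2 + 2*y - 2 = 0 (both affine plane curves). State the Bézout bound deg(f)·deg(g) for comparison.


Common zeros: {(1, 0)}; count = 1; Bézout bound = 2.

deg(f) = 1, deg(g) = 2, so Bézout bound = 2.
Scan x ∈ F_5. For each x, list the y ∈ F_5 with f(x, y) ≡ 0 and those with g(x, y) ≡ 0 (mod 5); the common zeros in that column are the intersection.
  x = 0: f ≡ 0 at y ∈ {2}; g ≡ 0 at y ∈ {3, 4}; common: ∅.
  x = 1: f ≡ 0 at y ∈ {0}; g ≡ 0 at y ∈ {0, 2}; common: {0}.
  x = 2: f ≡ 0 at y ∈ {3}; g ≡ 0 at y ∈ {0, 2}; common: ∅.
  x = 3: f ≡ 0 at y ∈ {1}; g ≡ 0 at y ∈ {3, 4}; common: ∅.
  x = 4: f ≡ 0 at y ∈ {4}; g ≡ 0 at y ∈ {1}; common: ∅.
Collecting: common zeros = {(1, 0)}, so the count is 1.
Comparison with the Bézout bound: 1 ≤ 2 = deg(f)·deg(g), as expected for curves with no common component (the affine F_5-count falls short of the bound because intersections may lie at infinity, over extension fields, or carry multiplicity).


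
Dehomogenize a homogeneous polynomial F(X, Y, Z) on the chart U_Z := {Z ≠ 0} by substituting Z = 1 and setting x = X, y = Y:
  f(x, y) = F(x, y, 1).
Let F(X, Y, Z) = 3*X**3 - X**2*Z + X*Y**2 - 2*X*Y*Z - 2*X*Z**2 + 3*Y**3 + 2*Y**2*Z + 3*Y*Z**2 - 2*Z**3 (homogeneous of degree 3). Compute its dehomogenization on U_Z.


f(x, y) = 3*x**3 - x**2 + x*y**2 - 2*x*y - 2*x + 3*y**3 + 2*y**2 + 3*y - 2

On U_Z we set Z = 1. Each monomial c·X^i·Y^j·Z^k in F becomes c·x^i·y^j·1^k = c·x^i·y^j.
Substituting Z = 1: F(X, Y, 1) = 3*x**3 - x**2 + x*y**2 - 2*x*y - 2*x + 3*y**3 + 2*y**2 + 3*y - 2.
Note: deg(f) ≤ deg(F) = 3; strict inequality happens when F is divisible by Z (lost terms).


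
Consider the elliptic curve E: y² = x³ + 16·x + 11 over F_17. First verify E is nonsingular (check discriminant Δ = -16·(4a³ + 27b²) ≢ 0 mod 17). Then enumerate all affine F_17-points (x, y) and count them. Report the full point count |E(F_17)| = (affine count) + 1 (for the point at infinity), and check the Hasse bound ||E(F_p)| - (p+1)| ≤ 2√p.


Affine points = {(2, 0), (3, 1), (3, 16), (6, 0), (9, 0), (10, 7), (10, 10), (13, 6), (13, 11), (14, 2), (14, 15)}; affine count = 11; |E(F_17)| = 12.

Discriminant check: Δ ∝ 4a³ + 27b² = 4·16³ + 27·11² = 4·4096 + 27·121 ≡ 16 (mod 17). Nonzero ⇒ E is nonsingular.
For each x ∈ F_17, compute rhs = x³ + 16·x + 11 mod 17, then count y ∈ F_17 with y² ≡ rhs.
  x = 0: rhs = 11, matching y values: none (0 points).
  x = 1: rhs = 11, matching y values: none (0 points).
  x = 2: rhs = 0, matching y values: 0 (1 points).
  x = 3: rhs = 1, matching y values: 1, 16 (2 points).
  x = 4: rhs = 3, matching y values: none (0 points).
  x = 5: rhs = 12, matching y values: none (0 points).
  x = 6: rhs = 0, matching y values: 0 (1 points).
  x = 7: rhs = 7, matching y values: none (0 points).
  x = 8: rhs = 5, matching y values: none (0 points).
  x = 9: rhs = 0, matching y values: 0 (1 points).
  x = 10: rhs = 15, matching y values: 7, 10 (2 points).
  x = 11: rhs = 5, matching y values: none (0 points).
  x = 12: rhs = 10, matching y values: none (0 points).
  x = 13: rhs = 2, matching y values: 6, 11 (2 points).
  x = 14: rhs = 4, matching y values: 2, 15 (2 points).
  x = 15: rhs = 5, matching y values: none (0 points).
  x = 16: rhs = 11, matching y values: none (0 points).
Total affine count: 11.
Full point count |E(F_17)| = 11 + 1 = 12.
Hasse bound: |12 − (17+1)| = |-6| = 6 ≤ 2√17 ≈ 8.2462 ✓.


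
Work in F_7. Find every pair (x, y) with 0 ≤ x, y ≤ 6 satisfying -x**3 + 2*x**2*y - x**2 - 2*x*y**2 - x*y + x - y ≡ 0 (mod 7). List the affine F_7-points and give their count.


Affine F_7-points: {(0, 0), (5, 5)}; count = 2.

For each of the 49 pairs (x, y) ∈ F_7², evaluate f(x, y) mod 7. Record the zeros.
  x = 0: [0↦0, 1↦6, 2↦5, 3↦4, 4↦3, 5↦2, 6↦1]  zeros at y ∈ {0}
  x = 1: [0↦6, 1↦4, 2↦5, 3↦2, 4↦2, 5↦5, 6↦4]  zeros at y ∈ ∅
  x = 2: [0↦4, 1↦5, 2↦5, 3↦4, 4↦2, 5↦6, 6↦2]  zeros at y ∈ ∅
  x = 3: [0↦2, 1↦3, 2↦6, 3↦4, 4↦4, 5↦6, 6↦3]  zeros at y ∈ ∅
  x = 4: [0↦1, 1↦6, 2↦2, 3↦3, 4↦2, 5↦6, 6↦1]  zeros at y ∈ ∅
  x = 5: [0↦2, 1↦1, 2↦1, 3↦2, 4↦4, 5↦0, 6↦4]  zeros at y ∈ {5}
  x = 6: [0↦6, 1↦3, 2↦4, 3↦2, 4↦4, 5↦3, 6↦6]  zeros at y ∈ ∅
Collecting zeros: affine points = {(0, 0), (5, 5)}.
Total count |C(F_7)_aff| = 2.


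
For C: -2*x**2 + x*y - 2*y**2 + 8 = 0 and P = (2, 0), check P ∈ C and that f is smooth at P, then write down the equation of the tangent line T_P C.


Tangent line at P: -8*x + 2*y + 16 = 0.

Step 1: f(2, 0) = 0, so P lies on C.
Step 2: partial derivatives
  f_x(x, y) = -4*x + y, f_y(x, y) = x - 4*y.
  f_x(P) = -8, f_y(P) = 2 (gradient nonzero, so P is smooth).
Step 3: tangent line at P: -8·(x − 2) + 2·(y − 0) = 0.
Expanding: -8*x + 2*y + 16 = 0.


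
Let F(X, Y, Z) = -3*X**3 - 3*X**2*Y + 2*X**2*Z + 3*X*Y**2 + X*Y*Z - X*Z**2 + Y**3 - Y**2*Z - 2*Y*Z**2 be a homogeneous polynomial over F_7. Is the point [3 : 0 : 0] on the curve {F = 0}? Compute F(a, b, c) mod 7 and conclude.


F(3,0,0) ≡ 3 (mod 7); P is NOT on the curve.

Evaluate F(3, 0, 0) term-by-term (mod 7).
  -3*X**3 ↦ -3·27·1·1 = -81
  -3*X**2*Y ↦ -3·9·0·1 = 0
  2*X**2*Z ↦ 2·9·1·0 = 0
  3*X*Y**2 ↦ 3·3·0·1 = 0
  X*Y*Z ↦ 1·3·0·0 = 0
  -X*Z**2 ↦ -1·3·1·0 = 0
  Y**3 ↦ 1·1·0·1 = 0
  -Y**2*Z ↦ -1·1·0·0 = 0
  -2*Y*Z**2 ↦ -2·1·0·0 = 0
Sum: F(3, 0, 0) = (-81) + (0) + (0) + (0) + (0) + (0) + (0) + (0) + (0) = -81.
Reducing mod 7: -81 ≡ 3 (mod 7).
Since F(a, b, c) ≡ 3 ≠ 0 (mod 7), P does NOT lie on the curve.


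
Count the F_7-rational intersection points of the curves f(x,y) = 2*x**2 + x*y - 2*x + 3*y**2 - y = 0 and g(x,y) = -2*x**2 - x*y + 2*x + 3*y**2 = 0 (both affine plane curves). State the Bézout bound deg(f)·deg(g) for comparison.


Common zeros: {(0, 0), (1, 0)}; count = 2; Bézout bound = 4.

deg(f) = 2, deg(g) = 2, so Bézout bound = 4.
Scan x ∈ F_7. For each x, list the y ∈ F_7 with f(x, y) ≡ 0 and those with g(x, y) ≡ 0 (mod 7); the common zeros in that column are the intersection.
  x = 0: f ≡ 0 at y ∈ {0, 5}; g ≡ 0 at y ∈ {0}; common: {0}.
  x = 1: f ≡ 0 at y ∈ {0}; g ≡ 0 at y ∈ {0, 5}; common: {0}.
  x = 2: f ≡ 0 at y ∈ {4, 5}; g ≡ 0 at y ∈ ∅; common: ∅.
  x = 3: f ≡ 0 at y ∈ {2}; g ≡ 0 at y ∈ ∅; common: ∅.
  x = 4: f ≡ 0 at y ∈ {2, 4}; g ≡ 0 at y ∈ ∅; common: ∅.
  x = 5: f ≡ 0 at y ∈ ∅; g ≡ 0 at y ∈ {1, 3}; common: ∅.
  x = 6: f ≡ 0 at y ∈ ∅; g ≡ 0 at y ∈ {1}; common: ∅.
Collecting: common zeros = {(0, 0), (1, 0)}, so the count is 2.
Comparison with the Bézout bound: 2 ≤ 4 = deg(f)·deg(g), as expected for curves with no common component (the affine F_7-count falls short of the bound because intersections may lie at infinity, over extension fields, or carry multiplicity).


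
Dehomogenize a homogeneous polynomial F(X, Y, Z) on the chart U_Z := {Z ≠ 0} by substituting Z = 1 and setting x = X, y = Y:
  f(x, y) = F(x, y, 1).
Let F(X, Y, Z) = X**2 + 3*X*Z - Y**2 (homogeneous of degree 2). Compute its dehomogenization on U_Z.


f(x, y) = x**2 + 3*x - y**2

On U_Z we set Z = 1. Each monomial c·X^i·Y^j·Z^k in F becomes c·x^i·y^j·1^k = c·x^i·y^j.
Substituting Z = 1: F(X, Y, 1) = x**2 + 3*x - y**2.
Note: deg(f) ≤ deg(F) = 2; strict inequality happens when F is divisible by Z (lost terms).


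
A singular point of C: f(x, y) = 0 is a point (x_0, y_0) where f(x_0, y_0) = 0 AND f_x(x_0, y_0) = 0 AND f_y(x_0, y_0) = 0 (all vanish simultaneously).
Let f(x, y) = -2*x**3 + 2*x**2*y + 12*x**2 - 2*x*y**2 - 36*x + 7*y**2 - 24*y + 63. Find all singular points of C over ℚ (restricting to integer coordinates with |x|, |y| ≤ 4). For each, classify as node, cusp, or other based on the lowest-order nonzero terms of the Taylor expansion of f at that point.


Singular points: {(3, 3)}; classification: cusp.

Compute partial derivatives:
  f_x = -6*x**2 + 4*x*y + 24*x - 2*y**2 - 36.
  f_y = 2*x**2 - 4*x*y + 14*y - 24.
Scan x_0 ∈ {−4, ..., 4}. For each x_0, f_y(x_0, y) is a polynomial in y; find its integer roots y ∈ {−4, ..., 4}, then test f_x and f at those candidates.
  x = -4: f_y(-4, y) = 30*y + 8; no integer root y with |y| ≤ 4.
  x = -3: f_y(-3, y) = 26*y - 6; no integer root y with |y| ≤ 4.
  x = -2: f_y(-2, y) = 22*y - 16; no integer root y with |y| ≤ 4.
  x = -1: f_y(-1, y) = 18*y - 22; no integer root y with |y| ≤ 4.
  x = 0: f_y(0, y) = 14*y - 24; no integer root y with |y| ≤ 4.
  x = 1: f_y(1, y) = 10*y - 22; no integer root y with |y| ≤ 4.
  x = 2: f_y(2, y) = 6*y - 16; no integer root y with |y| ≤ 4.
  x = 3: f_y(3, y) = 2*y - 6; vanishes at y ∈ {3}. (3, 3): f_x = 0, f = 0 — SINGULAR.
  x = 4: f_y(4, y) = 8 - 2*y; vanishes at y ∈ {4}. (4, 4): f_x = -4 ≠ 0.
Only singular point on the grid: (3, 3).
Classify: substitute x = 3 + u, y = 3 + v and expand: f = -2*u**3 + 2*u**2*v - 2*u*v**2 + v**2.
No constant or linear terms (consistent with a singular point). Quadratic part: v**2. Cubic part: -2*u**3 + 2*u**2*v - 2*u*v**2.
The quadratic part v**2 is a perfect square, so there is a single (double) tangent line v = 0, i.e. y = 3. Restricting the cubic part to that line (v = 0) leaves -2*u**3 ≠ 0, so f is not divisible by v and the branch is v² ≈ 2*u**3 to lowest order — this is a cusp.
Classification: cusp.


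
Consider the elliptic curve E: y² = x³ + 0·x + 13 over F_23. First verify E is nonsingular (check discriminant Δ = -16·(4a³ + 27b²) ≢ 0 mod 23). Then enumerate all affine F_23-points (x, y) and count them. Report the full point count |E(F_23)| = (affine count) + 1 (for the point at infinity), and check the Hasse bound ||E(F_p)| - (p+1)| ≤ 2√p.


Affine points = {(0, 6), (0, 17), (4, 10), (4, 13), (5, 0), (9, 11), (9, 12), (10, 1), (10, 22), (12, 4), (12, 19), (13, 5), (13, 18), (17, 2), (17, 21), (18, 7), (18, 16), (19, 8), (19, 15), (20, 3), (20, 20), (22, 9), (22, 14)}; affine count = 23; |E(F_23)| = 24.

Discriminant check: Δ ∝ 4a³ + 27b² = 4·0³ + 27·13² = 4·0 + 27·169 ≡ 9 (mod 23). Nonzero ⇒ E is nonsingular.
For each x ∈ F_23, compute rhs = x³ + 0·x + 13 mod 23, then count y ∈ F_23 with y² ≡ rhs.
  x = 0: rhs = 13, matching y values: 6, 17 (2 points).
  x = 1: rhs = 14, matching y values: none (0 points).
  x = 2: rhs = 21, matching y values: none (0 points).
  x = 3: rhs = 17, matching y values: none (0 points).
  x = 4: rhs = 8, matching y values: 10, 13 (2 points).
  x = 5: rhs = 0, matching y values: 0 (1 points).
  x = 6: rhs = 22, matching y values: none (0 points).
  x = 7: rhs = 11, matching y values: none (0 points).
  x = 8: rhs = 19, matching y values: none (0 points).
  x = 9: rhs = 6, matching y values: 11, 12 (2 points).
  x = 10: rhs = 1, matching y values: 1, 22 (2 points).
  x = 11: rhs = 10, matching y values: none (0 points).
  x = 12: rhs = 16, matching y values: 4, 19 (2 points).
  x = 13: rhs = 2, matching y values: 5, 18 (2 points).
  x = 14: rhs = 20, matching y values: none (0 points).
  x = 15: rhs = 7, matching y values: none (0 points).
  x = 16: rhs = 15, matching y values: none (0 points).
  x = 17: rhs = 4, matching y values: 2, 21 (2 points).
  x = 18: rhs = 3, matching y values: 7, 16 (2 points).
  x = 19: rhs = 18, matching y values: 8, 15 (2 points).
  x = 20: rhs = 9, matching y values: 3, 20 (2 points).
  x = 21: rhs = 5, matching y values: none (0 points).
  x = 22: rhs = 12, matching y values: 9, 14 (2 points).
Total affine count: 23.
Full point count |E(F_23)| = 23 + 1 = 24.
Hasse bound: |24 − (23+1)| = |0| = 0 ≤ 2√23 ≈ 9.5917 ✓.


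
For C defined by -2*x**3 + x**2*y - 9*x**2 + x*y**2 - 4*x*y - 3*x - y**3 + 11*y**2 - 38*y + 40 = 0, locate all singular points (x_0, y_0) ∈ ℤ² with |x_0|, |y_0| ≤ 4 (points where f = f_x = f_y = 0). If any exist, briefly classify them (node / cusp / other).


Singular points: {(-1, 3)}; classification: cusp.

Compute partial derivatives:
  f_x = -6*x**2 + 2*x*y - 18*x + y**2 - 4*y - 3.
  f_y = x**2 + 2*x*y - 4*x - 3*y**2 + 22*y - 38.
Scan x_0 ∈ {−4, ..., 4}. For each x_0, f_y(x_0, y) is a polynomial in y; find its integer roots y ∈ {−4, ..., 4}, then test f_x and f at those candidates.
  x = -4: f_y(-4, y) = -3*y**2 + 14*y - 6; no integer root y with |y| ≤ 4.
  x = -3: f_y(-3, y) = -3*y**2 + 16*y - 17; no integer root y with |y| ≤ 4.
  x = -2: f_y(-2, y) = -3*y**2 + 18*y - 26; no integer root y with |y| ≤ 4.
  x = -1: f_y(-1, y) = -3*y**2 + 20*y - 33; vanishes at y ∈ {3}. (-1, 3): f_x = 0, f = 0 — SINGULAR.
  x = 0: f_y(0, y) = -3*y**2 + 22*y - 38; no integer root y with |y| ≤ 4.
  x = 1: f_y(1, y) = -3*y**2 + 24*y - 41; no integer root y with |y| ≤ 4.
  x = 2: f_y(2, y) = -3*y**2 + 26*y - 42; no integer root y with |y| ≤ 4.
  x = 3: f_y(3, y) = -3*y**2 + 28*y - 41; no integer root y with |y| ≤ 4.
  x = 4: f_y(4, y) = -3*y**2 + 30*y - 38; no integer root y with |y| ≤ 4.
Only singular point on the grid: (-1, 3).
Classify: substitute x = -1 + u, y = 3 + v and expand: f = -2*u**3 + u**2*v + u*v**2 - v**3 + v**2.
No constant or linear terms (consistent with a singular point). Quadratic part: v**2. Cubic part: -2*u**3 + u**2*v + u*v**2 - v**3.
The quadratic part v**2 is a perfect square, so there is a single (double) tangent line v = 0, i.e. y = 3. Restricting the cubic part to that line (v = 0) leaves -2*u**3 ≠ 0, so f is not divisible by v and the branch is v² ≈ 2*u**3 to lowest order — this is a cusp.
Classification: cusp.


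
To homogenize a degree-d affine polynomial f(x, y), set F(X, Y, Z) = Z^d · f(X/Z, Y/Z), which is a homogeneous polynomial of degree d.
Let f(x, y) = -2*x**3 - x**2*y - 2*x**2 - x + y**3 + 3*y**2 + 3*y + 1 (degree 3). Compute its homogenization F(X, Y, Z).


F(X, Y, Z) = -2*X**3 - X**2*Y - 2*X**2*Z - X*Z**2 + Y**3 + 3*Y**2*Z + 3*Y*Z**2 + Z**3

deg(f) = 3.
Substitute x = X/Z, y = Y/Z into f, then multiply by Z^3.
  monomial -2·x^3·y^0 ↦ -2·X^3·Y^0·Z^0.
  monomial -1·x^2·y^1 ↦ -1·X^2·Y^1·Z^0.
  monomial -2·x^2·y^0 ↦ -2·X^2·Y^0·Z^1.
  monomial -1·x^1·y^0 ↦ -1·X^1·Y^0·Z^2.
  monomial 1·x^0·y^3 ↦ 1·X^0·Y^3·Z^0.
  monomial 3·x^0·y^2 ↦ 3·X^0·Y^2·Z^1.
  monomial 3·x^0·y^1 ↦ 3·X^0·Y^1·Z^2.
  monomial 1·x^0·y^0 ↦ 1·X^0·Y^0·Z^3.
Collecting: F(X, Y, Z) = -2*X**3 - X**2*Y - 2*X**2*Z - X*Z**2 + Y**3 + 3*Y**2*Z + 3*Y*Z**2 + Z**3.


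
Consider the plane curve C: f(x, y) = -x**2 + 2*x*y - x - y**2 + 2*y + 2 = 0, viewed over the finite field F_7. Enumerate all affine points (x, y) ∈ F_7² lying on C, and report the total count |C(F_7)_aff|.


Affine F_7-points: {(1, 0), (1, 4), (4, 5), (5, 0), (5, 5), (6, 3), (6, 4)}; count = 7.

For each of the 49 pairs (x, y) ∈ F_7², evaluate f(x, y) mod 7. Record the zeros.
  x = 0: [0↦2, 1↦3, 2↦2, 3↦6, 4↦1, 5↦1, 6↦6]  zeros at y ∈ ∅
  x = 1: [0↦0, 1↦3, 2↦4, 3↦3, 4↦0, 5↦2, 6↦2]  zeros at y ∈ {0, 4}
  x = 2: [0↦3, 1↦1, 2↦4, 3↦5, 4↦4, 5↦1, 6↦3]  zeros at y ∈ ∅
  x = 3: [0↦4, 1↦4, 2↦2, 3↦5, 4↦6, 5↦5, 6↦2]  zeros at y ∈ ∅
  x = 4: [0↦3, 1↦5, 2↦5, 3↦3, 4↦6, 5↦0, 6↦6]  zeros at y ∈ {5}
  x = 5: [0↦0, 1↦4, 2↦6, 3↦6, 4↦4, 5↦0, 6↦1]  zeros at y ∈ {0, 5}
  x = 6: [0↦2, 1↦1, 2↦5, 3↦0, 4↦0, 5↦5, 6↦1]  zeros at y ∈ {3, 4}
Collecting zeros: affine points = {(1, 0), (1, 4), (4, 5), (5, 0), (5, 5), (6, 3), (6, 4)}.
Total count |C(F_7)_aff| = 7.


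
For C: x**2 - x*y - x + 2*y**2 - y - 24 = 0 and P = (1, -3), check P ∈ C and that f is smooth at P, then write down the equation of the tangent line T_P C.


Tangent line at P: 4*x - 14*y - 46 = 0.

Step 1: f(1, -3) = 0, so P lies on C.
Step 2: partial derivatives
  f_x(x, y) = 2*x - y - 1, f_y(x, y) = -x + 4*y - 1.
  f_x(P) = 4, f_y(P) = -14 (gradient nonzero, so P is smooth).
Step 3: tangent line at P: 4·(x − 1) + -14·(y − -3) = 0.
Expanding: 4*x - 14*y - 46 = 0.


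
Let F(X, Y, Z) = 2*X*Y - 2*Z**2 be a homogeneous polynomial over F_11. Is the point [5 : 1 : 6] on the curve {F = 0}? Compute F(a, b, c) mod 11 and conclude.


F(5,1,6) ≡ 4 (mod 11); P is NOT on the curve.

Evaluate F(5, 1, 6) term-by-term (mod 11).
  2*X*Y ↦ 2·5·1·1 = 10
  -2*Z**2 ↦ -2·1·1·36 = -72
Sum: F(5, 1, 6) = (10) + (-72) = -62.
Reducing mod 11: -62 ≡ 4 (mod 11).
Since F(a, b, c) ≡ 4 ≠ 0 (mod 11), P does NOT lie on the curve.


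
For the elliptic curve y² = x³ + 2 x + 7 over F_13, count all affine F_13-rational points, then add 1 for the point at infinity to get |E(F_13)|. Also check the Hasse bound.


Affine points = {(1, 6), (1, 7), (3, 1), (3, 12), (4, 1), (4, 12), (5, 5), (5, 8), (6, 1), (6, 12), (7, 0), (9, 0), (10, 0), (12, 2), (12, 11)}; affine count = 15; |E(F_13)| = 16.

Discriminant check: Δ ∝ 4a³ + 27b² = 4·2³ + 27·7² = 4·8 + 27·49 ≡ 3 (mod 13). Nonzero ⇒ E is nonsingular.
For each x ∈ F_13, compute rhs = x³ + 2·x + 7 mod 13, then count y ∈ F_13 with y² ≡ rhs.
  x = 0: rhs = 7, matching y values: none (0 points).
  x = 1: rhs = 10, matching y values: 6, 7 (2 points).
  x = 2: rhs = 6, matching y values: none (0 points).
  x = 3: rhs = 1, matching y values: 1, 12 (2 points).
  x = 4: rhs = 1, matching y values: 1, 12 (2 points).
  x = 5: rhs = 12, matching y values: 5, 8 (2 points).
  x = 6: rhs = 1, matching y values: 1, 12 (2 points).
  x = 7: rhs = 0, matching y values: 0 (1 points).
  x = 8: rhs = 2, matching y values: none (0 points).
  x = 9: rhs = 0, matching y values: 0 (1 points).
  x = 10: rhs = 0, matching y values: 0 (1 points).
  x = 11: rhs = 8, matching y values: none (0 points).
  x = 12: rhs = 4, matching y values: 2, 11 (2 points).
Total affine count: 15.
Full point count |E(F_13)| = 15 + 1 = 16.
Hasse bound: |16 − (13+1)| = |2| = 2 ≤ 2√13 ≈ 7.2111 ✓.


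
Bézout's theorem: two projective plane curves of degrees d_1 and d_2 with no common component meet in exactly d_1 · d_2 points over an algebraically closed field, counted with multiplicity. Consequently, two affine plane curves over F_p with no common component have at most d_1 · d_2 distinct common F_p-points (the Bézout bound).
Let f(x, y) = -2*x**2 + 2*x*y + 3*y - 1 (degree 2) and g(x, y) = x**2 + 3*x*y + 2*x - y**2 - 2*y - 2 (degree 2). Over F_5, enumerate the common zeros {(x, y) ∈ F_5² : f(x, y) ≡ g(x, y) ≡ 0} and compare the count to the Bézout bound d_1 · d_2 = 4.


Common zeros: {(0, 2), (2, 2)}; count = 2; Bézout bound = 4.

deg(f) = 2, deg(g) = 2, so Bézout bound = 4.
Scan x ∈ F_5. For each x, list the y ∈ F_5 with f(x, y) ≡ 0 and those with g(x, y) ≡ 0 (mod 5); the common zeros in that column are the intersection.
  x = 0: f ≡ 0 at y ∈ {2}; g ≡ 0 at y ∈ {1, 2}; common: {2}.
  x = 1: f ≡ 0 at y ∈ ∅; g ≡ 0 at y ∈ {3}; common: ∅.
  x = 2: f ≡ 0 at y ∈ {2}; g ≡ 0 at y ∈ {2}; common: {2}.
  x = 3: f ≡ 0 at y ∈ {1}; g ≡ 0 at y ∈ {3, 4}; common: ∅.
  x = 4: f ≡ 0 at y ∈ {3}; g ≡ 0 at y ∈ ∅; common: ∅.
Collecting: common zeros = {(0, 2), (2, 2)}, so the count is 2.
Comparison with the Bézout bound: 2 ≤ 4 = deg(f)·deg(g), as expected for curves with no common component (the affine F_5-count falls short of the bound because intersections may lie at infinity, over extension fields, or carry multiplicity).


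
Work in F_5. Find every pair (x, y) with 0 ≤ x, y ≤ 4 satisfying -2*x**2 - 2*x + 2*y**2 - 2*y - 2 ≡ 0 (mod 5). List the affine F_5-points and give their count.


Affine F_5-points: {(0, 3), (2, 2), (2, 4), (4, 3)}; count = 4.

For each of the 25 pairs (x, y) ∈ F_5², evaluate f(x, y) mod 5. Record the zeros.
  x = 0: [0↦3, 1↦3, 2↦2, 3↦0, 4↦2]  zeros at y ∈ {3}
  x = 1: [0↦4, 1↦4, 2↦3, 3↦1, 4↦3]  zeros at y ∈ ∅
  x = 2: [0↦1, 1↦1, 2↦0, 3↦3, 4↦0]  zeros at y ∈ {2, 4}
  x = 3: [0↦4, 1↦4, 2↦3, 3↦1, 4↦3]  zeros at y ∈ ∅
  x = 4: [0↦3, 1↦3, 2↦2, 3↦0, 4↦2]  zeros at y ∈ {3}
Collecting zeros: affine points = {(0, 3), (2, 2), (2, 4), (4, 3)}.
Total count |C(F_5)_aff| = 4.


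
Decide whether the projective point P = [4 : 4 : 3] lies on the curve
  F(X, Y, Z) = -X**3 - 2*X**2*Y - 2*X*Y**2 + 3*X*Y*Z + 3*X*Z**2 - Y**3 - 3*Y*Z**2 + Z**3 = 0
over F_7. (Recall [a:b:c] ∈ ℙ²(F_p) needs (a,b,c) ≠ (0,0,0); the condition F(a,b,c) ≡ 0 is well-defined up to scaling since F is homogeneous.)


F(4,4,3) ≡ 4 (mod 7); P is NOT on the curve.

Evaluate F(4, 4, 3) term-by-term (mod 7).
  -X**3 ↦ -1·64·1·1 = -64
  -2*X**2*Y ↦ -2·16·4·1 = -128
  -2*X*Y**2 ↦ -2·4·16·1 = -128
  3*X*Y*Z ↦ 3·4·4·3 = 144
  3*X*Z**2 ↦ 3·4·1·9 = 108
  -Y**3 ↦ -1·1·64·1 = -64
  -3*Y*Z**2 ↦ -3·1·4·9 = -108
  Z**3 ↦ 1·1·1·27 = 27
Sum: F(4, 4, 3) = (-64) + (-128) + (-128) + (144) + (108) + (-64) + (-108) + (27) = -213.
Reducing mod 7: -213 ≡ 4 (mod 7).
Since F(a, b, c) ≡ 4 ≠ 0 (mod 7), P does NOT lie on the curve.


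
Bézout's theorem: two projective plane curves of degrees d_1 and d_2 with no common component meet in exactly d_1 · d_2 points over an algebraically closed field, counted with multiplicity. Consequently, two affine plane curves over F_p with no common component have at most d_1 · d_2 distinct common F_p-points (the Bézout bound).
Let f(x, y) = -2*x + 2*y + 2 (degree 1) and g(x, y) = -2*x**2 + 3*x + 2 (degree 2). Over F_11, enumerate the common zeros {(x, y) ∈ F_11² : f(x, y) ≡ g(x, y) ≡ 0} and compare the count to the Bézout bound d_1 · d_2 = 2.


Common zeros: {(2, 1), (5, 4)}; count = 2; Bézout bound = 2.

deg(f) = 1, deg(g) = 2, so Bézout bound = 2.
Scan x ∈ F_11. For each x, list the y ∈ F_11 with f(x, y) ≡ 0 and those with g(x, y) ≡ 0 (mod 11); the common zeros in that column are the intersection.
  x = 0: f ≡ 0 at y ∈ {10}; g ≡ 0 at y ∈ ∅; common: ∅.
  x = 1: f ≡ 0 at y ∈ {0}; g ≡ 0 at y ∈ ∅; common: ∅.
  x = 2: f ≡ 0 at y ∈ {1}; g ≡ 0 at y ∈ {0, 1, 2, 3, 4, 5, 6, 7, 8, 9, 10}; common: {1}.
  x = 3: f ≡ 0 at y ∈ {2}; g ≡ 0 at y ∈ ∅; common: ∅.
  x = 4: f ≡ 0 at y ∈ {3}; g ≡ 0 at y ∈ ∅; common: ∅.
  x = 5: f ≡ 0 at y ∈ {4}; g ≡ 0 at y ∈ {0, 1, 2, 3, 4, 5, 6, 7, 8, 9, 10}; common: {4}.
  x = 6: f ≡ 0 at y ∈ {5}; g ≡ 0 at y ∈ ∅; common: ∅.
  x = 7: f ≡ 0 at y ∈ {6}; g ≡ 0 at y ∈ ∅; common: ∅.
  x = 8: f ≡ 0 at y ∈ {7}; g ≡ 0 at y ∈ ∅; common: ∅.
  x = 9: f ≡ 0 at y ∈ {8}; g ≡ 0 at y ∈ ∅; common: ∅.
  x = 10: f ≡ 0 at y ∈ {9}; g ≡ 0 at y ∈ ∅; common: ∅.
Collecting: common zeros = {(2, 1), (5, 4)}, so the count is 2.
Comparison with the Bézout bound: 2 ≤ 2 = deg(f)·deg(g), as expected for curves with no common component (the bound is attained).


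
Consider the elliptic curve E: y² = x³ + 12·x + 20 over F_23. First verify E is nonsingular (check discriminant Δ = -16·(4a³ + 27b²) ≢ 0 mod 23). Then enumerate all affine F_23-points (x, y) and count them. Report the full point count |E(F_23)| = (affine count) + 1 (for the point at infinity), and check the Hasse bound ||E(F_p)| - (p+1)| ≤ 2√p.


Affine points = {(2, 11), (2, 12), (6, 3), (6, 20), (9, 11), (9, 12), (10, 6), (10, 17), (12, 11), (12, 12), (13, 2), (13, 21), (17, 10), (17, 13), (19, 0), (20, 7), (20, 16)}; affine count = 17; |E(F_23)| = 18.

Discriminant check: Δ ∝ 4a³ + 27b² = 4·12³ + 27·20² = 4·1728 + 27·400 ≡ 2 (mod 23). Nonzero ⇒ E is nonsingular.
For each x ∈ F_23, compute rhs = x³ + 12·x + 20 mod 23, then count y ∈ F_23 with y² ≡ rhs.
  x = 0: rhs = 20, matching y values: none (0 points).
  x = 1: rhs = 10, matching y values: none (0 points).
  x = 2: rhs = 6, matching y values: 11, 12 (2 points).
  x = 3: rhs = 14, matching y values: none (0 points).
  x = 4: rhs = 17, matching y values: none (0 points).
  x = 5: rhs = 21, matching y values: none (0 points).
  x = 6: rhs = 9, matching y values: 3, 20 (2 points).
  x = 7: rhs = 10, matching y values: none (0 points).
  x = 8: rhs = 7, matching y values: none (0 points).
  x = 9: rhs = 6, matching y values: 11, 12 (2 points).
  x = 10: rhs = 13, matching y values: 6, 17 (2 points).
  x = 11: rhs = 11, matching y values: none (0 points).
  x = 12: rhs = 6, matching y values: 11, 12 (2 points).
  x = 13: rhs = 4, matching y values: 2, 21 (2 points).
  x = 14: rhs = 11, matching y values: none (0 points).
  x = 15: rhs = 10, matching y values: none (0 points).
  x = 16: rhs = 7, matching y values: none (0 points).
  x = 17: rhs = 8, matching y values: 10, 13 (2 points).
  x = 18: rhs = 19, matching y values: none (0 points).
  x = 19: rhs = 0, matching y values: 0 (1 points).
  x = 20: rhs = 3, matching y values: 7, 16 (2 points).
  x = 21: rhs = 11, matching y values: none (0 points).
  x = 22: rhs = 7, matching y values: none (0 points).
Total affine count: 17.
Full point count |E(F_23)| = 17 + 1 = 18.
Hasse bound: |18 − (23+1)| = |-6| = 6 ≤ 2√23 ≈ 9.5917 ✓.


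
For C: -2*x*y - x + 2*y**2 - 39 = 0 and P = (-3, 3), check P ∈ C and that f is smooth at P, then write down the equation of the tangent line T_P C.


Tangent line at P: -7*x + 18*y - 75 = 0.

Step 1: f(-3, 3) = 0, so P lies on C.
Step 2: partial derivatives
  f_x(x, y) = -2*y - 1, f_y(x, y) = -2*x + 4*y.
  f_x(P) = -7, f_y(P) = 18 (gradient nonzero, so P is smooth).
Step 3: tangent line at P: -7·(x − -3) + 18·(y − 3) = 0.
Expanding: -7*x + 18*y - 75 = 0.


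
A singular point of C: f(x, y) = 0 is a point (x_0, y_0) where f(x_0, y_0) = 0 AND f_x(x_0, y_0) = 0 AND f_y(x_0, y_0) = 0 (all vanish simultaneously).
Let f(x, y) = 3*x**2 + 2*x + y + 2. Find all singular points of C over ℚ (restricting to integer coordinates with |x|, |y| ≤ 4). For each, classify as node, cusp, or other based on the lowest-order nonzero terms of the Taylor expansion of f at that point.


No singular points in the scanned grid; C is smooth there.

Compute partial derivatives:
  f_x = 6*x + 2.
  f_y = 1.
f_y = 1 is a nonzero constant, so f_y never vanishes: no point (x, y) can satisfy f = f_x = f_y = 0. In particular no (x, y) ∈ {−4, ..., 4}² is singular; the curve is smooth.


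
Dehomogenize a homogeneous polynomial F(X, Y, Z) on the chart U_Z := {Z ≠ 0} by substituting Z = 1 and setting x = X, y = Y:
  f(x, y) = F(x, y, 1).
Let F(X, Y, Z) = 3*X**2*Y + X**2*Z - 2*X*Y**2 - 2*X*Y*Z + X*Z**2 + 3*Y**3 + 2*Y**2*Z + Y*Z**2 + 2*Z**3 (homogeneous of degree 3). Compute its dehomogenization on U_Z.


f(x, y) = 3*x**2*y + x**2 - 2*x*y**2 - 2*x*y + x + 3*y**3 + 2*y**2 + y + 2

On U_Z we set Z = 1. Each monomial c·X^i·Y^j·Z^k in F becomes c·x^i·y^j·1^k = c·x^i·y^j.
Substituting Z = 1: F(X, Y, 1) = 3*x**2*y + x**2 - 2*x*y**2 - 2*x*y + x + 3*y**3 + 2*y**2 + y + 2.
Note: deg(f) ≤ deg(F) = 3; strict inequality happens when F is divisible by Z (lost terms).


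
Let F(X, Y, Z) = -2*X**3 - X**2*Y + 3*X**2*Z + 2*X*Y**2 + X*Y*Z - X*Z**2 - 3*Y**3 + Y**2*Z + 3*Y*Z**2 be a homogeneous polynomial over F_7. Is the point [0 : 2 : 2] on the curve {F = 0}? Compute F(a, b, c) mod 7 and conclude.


F(0,2,2) ≡ 1 (mod 7); P is NOT on the curve.

Evaluate F(0, 2, 2) term-by-term (mod 7).
  -2*X**3 ↦ -2·0·1·1 = 0
  -X**2*Y ↦ -1·0·2·1 = 0
  3*X**2*Z ↦ 3·0·1·2 = 0
  2*X*Y**2 ↦ 2·0·4·1 = 0
  X*Y*Z ↦ 1·0·2·2 = 0
  -X*Z**2 ↦ -1·0·1·4 = 0
  -3*Y**3 ↦ -3·1·8·1 = -24
  Y**2*Z ↦ 1·1·4·2 = 8
  3*Y*Z**2 ↦ 3·1·2·4 = 24
Sum: F(0, 2, 2) = (0) + (0) + (0) + (0) + (0) + (0) + (-24) + (8) + (24) = 8.
Reducing mod 7: 8 ≡ 1 (mod 7).
Since F(a, b, c) ≡ 1 ≠ 0 (mod 7), P does NOT lie on the curve.


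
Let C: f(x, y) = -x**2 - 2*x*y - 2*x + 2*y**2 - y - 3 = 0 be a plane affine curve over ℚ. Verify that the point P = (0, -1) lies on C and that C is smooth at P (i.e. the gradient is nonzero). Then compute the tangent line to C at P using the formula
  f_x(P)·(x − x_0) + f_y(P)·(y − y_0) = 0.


Tangent line at P: -5*y - 5 = 0.

Step 1: f(0, -1) = 0, so P lies on C.
Step 2: partial derivatives
  f_x(x, y) = -2*x - 2*y - 2, f_y(x, y) = -2*x + 4*y - 1.
  f_x(P) = 0, f_y(P) = -5 (gradient nonzero, so P is smooth).
Step 3: tangent line at P: 0·(x − 0) + -5·(y − -1) = 0.
Expanding: -5*y - 5 = 0.


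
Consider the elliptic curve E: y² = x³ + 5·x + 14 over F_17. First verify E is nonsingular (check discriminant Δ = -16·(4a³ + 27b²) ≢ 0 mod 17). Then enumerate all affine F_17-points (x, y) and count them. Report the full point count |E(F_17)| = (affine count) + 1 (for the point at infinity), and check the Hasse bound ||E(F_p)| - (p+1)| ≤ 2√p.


Affine points = {(2, 7), (2, 10), (4, 8), (4, 9), (7, 1), (7, 16), (12, 0), (13, 7), (13, 10), (15, 8), (15, 9), (16, 5), (16, 12)}; affine count = 13; |E(F_17)| = 14.

Discriminant check: Δ ∝ 4a³ + 27b² = 4·5³ + 27·14² = 4·125 + 27·196 ≡ 12 (mod 17). Nonzero ⇒ E is nonsingular.
For each x ∈ F_17, compute rhs = x³ + 5·x + 14 mod 17, then count y ∈ F_17 with y² ≡ rhs.
  x = 0: rhs = 14, matching y values: none (0 points).
  x = 1: rhs = 3, matching y values: none (0 points).
  x = 2: rhs = 15, matching y values: 7, 10 (2 points).
  x = 3: rhs = 5, matching y values: none (0 points).
  x = 4: rhs = 13, matching y values: 8, 9 (2 points).
  x = 5: rhs = 11, matching y values: none (0 points).
  x = 6: rhs = 5, matching y values: none (0 points).
  x = 7: rhs = 1, matching y values: 1, 16 (2 points).
  x = 8: rhs = 5, matching y values: none (0 points).
  x = 9: rhs = 6, matching y values: none (0 points).
  x = 10: rhs = 10, matching y values: none (0 points).
  x = 11: rhs = 6, matching y values: none (0 points).
  x = 12: rhs = 0, matching y values: 0 (1 points).
  x = 13: rhs = 15, matching y values: 7, 10 (2 points).
  x = 14: rhs = 6, matching y values: none (0 points).
  x = 15: rhs = 13, matching y values: 8, 9 (2 points).
  x = 16: rhs = 8, matching y values: 5, 12 (2 points).
Total affine count: 13.
Full point count |E(F_17)| = 13 + 1 = 14.
Hasse bound: |14 − (17+1)| = |-4| = 4 ≤ 2√17 ≈ 8.2462 ✓.


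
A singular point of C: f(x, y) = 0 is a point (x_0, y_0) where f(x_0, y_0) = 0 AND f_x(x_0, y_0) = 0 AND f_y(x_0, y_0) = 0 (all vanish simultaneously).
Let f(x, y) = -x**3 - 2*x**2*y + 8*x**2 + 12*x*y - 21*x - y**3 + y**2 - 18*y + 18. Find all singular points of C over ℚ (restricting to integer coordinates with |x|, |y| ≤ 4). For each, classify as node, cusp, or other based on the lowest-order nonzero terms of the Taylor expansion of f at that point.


Singular points: {(3, 0)}; classification: node.

Compute partial derivatives:
  f_x = -3*x**2 - 4*x*y + 16*x + 12*y - 21.
  f_y = -2*x**2 + 12*x - 3*y**2 + 2*y - 18.
Scan x_0 ∈ {−4, ..., 4}. For each x_0, f_y(x_0, y) is a polynomial in y; find its integer roots y ∈ {−4, ..., 4}, then test f_x and f at those candidates.
  x = -4: f_y(-4, y) = -3*y**2 + 2*y - 98; no integer root y with |y| ≤ 4.
  x = -3: f_y(-3, y) = -3*y**2 + 2*y - 72; no integer root y with |y| ≤ 4.
  x = -2: f_y(-2, y) = -3*y**2 + 2*y - 50; no integer root y with |y| ≤ 4.
  x = -1: f_y(-1, y) = -3*y**2 + 2*y - 32; no integer root y with |y| ≤ 4.
  x = 0: f_y(0, y) = -3*y**2 + 2*y - 18; no integer root y with |y| ≤ 4.
  x = 1: f_y(1, y) = -3*y**2 + 2*y - 8; no integer root y with |y| ≤ 4.
  x = 2: f_y(2, y) = -3*y**2 + 2*y - 2; no integer root y with |y| ≤ 4.
  x = 3: f_y(3, y) = -3*y**2 + 2*y; vanishes at y ∈ {0}. (3, 0): f_x = 0, f = 0 — SINGULAR.
  x = 4: f_y(4, y) = -3*y**2 + 2*y - 2; no integer root y with |y| ≤ 4.
Only singular point on the grid: (3, 0).
Classify: substitute x = 3 + u, y = 0 + v and expand: f = -u**3 - 2*u**2*v - u**2 - v**3 + v**2.
No constant or linear terms (consistent with a singular point). Quadratic part: -u**2 + v**2. Cubic part: -u**3 - 2*u**2*v - v**3.
The quadratic part v**2 - u**2 = (v − u)(v + u) splits into two distinct linear factors, so there are two distinct tangent lines y − 0 = ±(x − 3) — this is a node (ordinary double point).
Classification: node.


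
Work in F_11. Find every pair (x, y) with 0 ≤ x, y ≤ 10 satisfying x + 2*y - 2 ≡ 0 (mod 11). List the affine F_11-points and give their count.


Affine F_11-points: {(0, 1), (1, 6), (2, 0), (3, 5), (4, 10), (5, 4), (6, 9), (7, 3), (8, 8), (9, 2), (10, 7)}; count = 11.

For each of the 121 pairs (x, y) ∈ F_11², evaluate f(x, y) mod 11. Record the zeros.
  x = 0: [0↦9, 1↦0, 2↦2, 3↦4, 4↦6, 5↦8, 6↦10, 7↦1, 8↦3, 9↦5, 10↦7]  zeros at y ∈ {1}
  x = 1: [0↦10, 1↦1, 2↦3, 3↦5, 4↦7, 5↦9, 6↦0, 7↦2, 8↦4, 9↦6, 10↦8]  zeros at y ∈ {6}
  x = 2: [0↦0, 1↦2, 2↦4, 3↦6, 4↦8, 5↦10, 6↦1, 7↦3, 8↦5, 9↦7, 10↦9]  zeros at y ∈ {0}
  x = 3: [0↦1, 1↦3, 2↦5, 3↦7, 4↦9, 5↦0, 6↦2, 7↦4, 8↦6, 9↦8, 10↦10]  zeros at y ∈ {5}
  x = 4: [0↦2, 1↦4, 2↦6, 3↦8, 4↦10, 5↦1, 6↦3, 7↦5, 8↦7, 9↦9, 10↦0]  zeros at y ∈ {10}
  x = 5: [0↦3, 1↦5, 2↦7, 3↦9, 4↦0, 5↦2, 6↦4, 7↦6, 8↦8, 9↦10, 10↦1]  zeros at y ∈ {4}
  x = 6: [0↦4, 1↦6, 2↦8, 3↦10, 4↦1, 5↦3, 6↦5, 7↦7, 8↦9, 9↦0, 10↦2]  zeros at y ∈ {9}
  x = 7: [0↦5, 1↦7, 2↦9, 3↦0, 4↦2, 5↦4, 6↦6, 7↦8, 8↦10, 9↦1, 10↦3]  zeros at y ∈ {3}
  x = 8: [0↦6, 1↦8, 2↦10, 3↦1, 4↦3, 5↦5, 6↦7, 7↦9, 8↦0, 9↦2, 10↦4]  zeros at y ∈ {8}
  x = 9: [0↦7, 1↦9, 2↦0, 3↦2, 4↦4, 5↦6, 6↦8, 7↦10, 8↦1, 9↦3, 10↦5]  zeros at y ∈ {2}
  x = 10: [0↦8, 1↦10, 2↦1, 3↦3, 4↦5, 5↦7, 6↦9, 7↦0, 8↦2, 9↦4, 10↦6]  zeros at y ∈ {7}
Collecting zeros: affine points = {(0, 1), (1, 6), (2, 0), (3, 5), (4, 10), (5, 4), (6, 9), (7, 3), (8, 8), (9, 2), (10, 7)}.
Total count |C(F_11)_aff| = 11.
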